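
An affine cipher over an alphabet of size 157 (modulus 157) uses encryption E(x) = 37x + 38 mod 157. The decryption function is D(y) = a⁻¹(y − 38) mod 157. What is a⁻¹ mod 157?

Apply the Euclidean algorithm to 157 and 37:
157 = 4·37 + 9
37 = 4·9 + 1
9 = 9·1 + 0
The gcd is 1. Working backward:
1 = 37 − 4·9
1 = −4·157 + 17·37
So 37·17 ≡ 1 (mod 157).

17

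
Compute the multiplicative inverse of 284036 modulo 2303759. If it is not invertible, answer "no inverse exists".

Extended Euclidean algorithm:
2303759 = 8·284036 + 31471
284036 = 9·31471 + 797
31471 = 39·797 + 388
797 = 2·388 + 21
388 = 18·21 + 10
21 = 2·10 + 1
10 = 10·1 + 0
The gcd is 1. Working backward:
1 = 21 − 2·10
1 = −2·388 + 37·21
1 = 37·797 − 76·388
1 = −76·31471 + 3001·797
1 = 3001·284036 − 27085·31471
1 = −27085·2303759 + 219681·284036
So 284036·219681 ≡ 1 (mod 2303759).

219681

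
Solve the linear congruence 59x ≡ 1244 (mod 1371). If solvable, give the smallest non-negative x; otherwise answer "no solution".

First find gcd(59, 1371):
1371 = 23·59 + 14
59 = 4·14 + 3
14 = 4·3 + 2
3 = 1·2 + 1
2 = 2·1 + 0
gcd = 1, so a unique solution mod 1371 exists.
Back-substitute for the Bézout coefficients:
1 = 3 − 2
1 = −14 + 5·3
1 = 5·59 − 21·14
1 = −21·1371 + 488·59
So 59·(488) ≡ 1 (mod 1371), giving 59⁻¹ ≡ 488.
x ≡ 59⁻¹·1244 ≡ 488·1244 ≡ 1090 (mod 1371).

1090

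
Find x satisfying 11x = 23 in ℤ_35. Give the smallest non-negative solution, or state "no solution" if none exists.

18

First find gcd(11, 35):
35 = 3*11 + 2
11 = 5*2 + 1
2 = 2*1 + 0
gcd = 1, so a unique solution mod 35 exists.
Back-substitute for the Bézout coefficients:
1 = 11 − 5·2
1 = −5·35 + 16·11
So 11·(16) ≡ 1 (mod 35), giving 11⁻¹ ≡ 16.
x ≡ 11⁻¹·23 ≡ 16·23 ≡ 18 (mod 35).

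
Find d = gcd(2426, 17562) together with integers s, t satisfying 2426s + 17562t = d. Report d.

Euclidean algorithm:
17562 = 7·2426 + 580
2426 = 4·580 + 106
580 = 5·106 + 50
106 = 2·50 + 6
50 = 8·6 + 2
6 = 3·2 + 0
gcd(2426, 17562) = 2.
Express as a combination:
2 = 50 − 8·6
2 = −8·106 + 17·50
2 = 17·580 − 93·106
2 = −93·2426 + 389·580
2 = 389·17562 − 2816·2426
So 2 = (389)·17562 + (-2816)·2426.

2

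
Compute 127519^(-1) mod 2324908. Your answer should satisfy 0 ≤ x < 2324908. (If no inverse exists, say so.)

455687

Run Euclid on (2324908, 127519):
2324908 = 18×127519 + 29566
127519 = 4×29566 + 9255
29566 = 3×9255 + 1801
9255 = 5×1801 + 250
1801 = 7×250 + 51
250 = 4×51 + 46
51 = 1×46 + 5
46 = 9×5 + 1
5 = 5×1 + 0
Since gcd(127519, 2324908) = 1, back-substitute to write 1 as a combination:
1 = 46 − 9·5
1 = −9·51 + 10·46
1 = 10·250 − 49·51
1 = −49·1801 + 353·250
1 = 353·9255 − 1814·1801
1 = −1814·29566 + 5795·9255
1 = 5795·127519 − 24994·29566
1 = −24994·2324908 + 455687·127519
So 127519·455687 ≡ 1 (mod 2324908).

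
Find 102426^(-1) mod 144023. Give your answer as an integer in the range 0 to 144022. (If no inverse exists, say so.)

Extended Euclidean algorithm:
144023 = 1·102426 + 41597
102426 = 2·41597 + 19232
41597 = 2·19232 + 3133
19232 = 6·3133 + 434
3133 = 7·434 + 95
434 = 4·95 + 54
95 = 1·54 + 41
54 = 1·41 + 13
41 = 3·13 + 2
13 = 6·2 + 1
2 = 2·1 + 0
gcd = 1, so the inverse exists. Back-substitute:
1 = 13 − 6·2
1 = −6·41 + 19·13
1 = 19·54 − 25·41
1 = −25·95 + 44·54
1 = 44·434 − 201·95
1 = −201·3133 + 1451·434
1 = 1451·19232 − 8907·3133
1 = −8907·41597 + 19265·19232
1 = 19265·102426 − 47437·41597
1 = −47437·144023 + 66702·102426
So 102426·66702 ≡ 1 (mod 144023).

66702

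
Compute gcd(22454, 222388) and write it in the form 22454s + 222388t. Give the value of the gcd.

Repeated division:
222388 = 9·22454 + 20302
22454 = 1·20302 + 2152
20302 = 9·2152 + 934
2152 = 2·934 + 284
934 = 3·284 + 82
284 = 3·82 + 38
82 = 2·38 + 6
38 = 6·6 + 2
6 = 3·2 + 0
gcd(22454, 222388) = 2.
Working backward:
2 = 38 − 6·6
2 = −6·82 + 13·38
2 = 13·284 − 45·82
2 = −45·934 + 148·284
2 = 148·2152 − 341·934
2 = −341·20302 + 3217·2152
2 = 3217·22454 − 3558·20302
2 = −3558·222388 + 35239·22454
So 2 = (-3558)·222388 + (35239)·22454.

2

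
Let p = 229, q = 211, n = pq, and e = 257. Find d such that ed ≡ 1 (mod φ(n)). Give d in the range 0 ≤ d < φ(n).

φ(n) = (p−1)(q−1) = 228·210 = 47880.
Need d with 257·d ≡ 1 (mod 47880). Apply the extended Euclidean algorithm:
47880 = 186×257 + 78
257 = 3×78 + 23
78 = 3×23 + 9
23 = 2×9 + 5
9 = 1×5 + 4
5 = 1×4 + 1
4 = 4×1 + 0
Back-substitute:
1 = 5 − 4
1 = −9 + 2·5
1 = 2·23 − 5·9
1 = −5·78 + 17·23
1 = 17·257 − 56·78
1 = −56·47880 + 10433·257
So 257·10433 ≡ 1 (mod 47880), hence d = 10433.

10433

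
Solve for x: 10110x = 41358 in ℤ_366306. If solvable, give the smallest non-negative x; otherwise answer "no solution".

First find gcd(10110, 366306):
366306 = 36·10110 + 2346
10110 = 4·2346 + 726
2346 = 3·726 + 168
726 = 4·168 + 54
168 = 3·54 + 6
54 = 9·6 + 0
gcd = 6 and 6 | 41358, so solutions exist. Divide through by 6: 1685x ≡ 6893 (mod 61051).
Now find 1685⁻¹ mod 61051:
61051 = 36*1685 + 391
1685 = 4*391 + 121
391 = 3*121 + 28
121 = 4*28 + 9
28 = 3*9 + 1
9 = 9*1 + 0
Back-substitute:
1 = 28 − 3·9
1 = −3·121 + 13·28
1 = 13·391 − 42·121
1 = −42·1685 + 181·391
1 = 181·61051 − 6558·1685
So 1685·(-6558) ≡ 1 (mod 61051), i.e. 1685⁻¹ ≡ 54493.
Then x ≡ 54493·6893 ≡ 34497 (mod 61051); the smallest non-negative solution is x = 34497.

34497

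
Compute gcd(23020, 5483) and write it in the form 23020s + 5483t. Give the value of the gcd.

1

Repeated division:
23020 = 4×5483 + 1088
5483 = 5×1088 + 43
1088 = 25×43 + 13
43 = 3×13 + 4
13 = 3×4 + 1
4 = 4×1 + 0
gcd(23020, 5483) = 1.
Express as a combination:
1 = 13 − 3·4
1 = −3·43 + 10·13
1 = 10·1088 − 253·43
1 = −253·5483 + 1275·1088
1 = 1275·23020 − 5353·5483
So 1 = (1275)·23020 + (-5353)·5483.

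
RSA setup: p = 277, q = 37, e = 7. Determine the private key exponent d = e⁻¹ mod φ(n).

2839

φ(n) = (p−1)(q−1) = 276·36 = 9936.
Need d with 7·d ≡ 1 (mod 9936). Apply the extended Euclidean algorithm:
9936 = 1419·7 + 3
7 = 2·3 + 1
3 = 3·1 + 0
Back-substitute:
1 = 7 − 2·3
1 = −2·9936 + 2839·7
So 7·2839 ≡ 1 (mod 9936), hence d = 2839.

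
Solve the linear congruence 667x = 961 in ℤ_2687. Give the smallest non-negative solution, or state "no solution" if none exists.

First find gcd(667, 2687):
2687 = 4*667 + 19
667 = 35*19 + 2
19 = 9*2 + 1
2 = 2*1 + 0
gcd = 1, so a unique solution mod 2687 exists.
Back-substitute for the Bézout coefficients:
1 = 19 − 9·2
1 = −9·667 + 316·19
1 = 316·2687 − 1273·667
So 667·(-1273) ≡ 1 (mod 2687), giving 667⁻¹ ≡ 1414.
x ≡ 667⁻¹·961 ≡ 1414·961 ≡ 1919 (mod 2687).

1919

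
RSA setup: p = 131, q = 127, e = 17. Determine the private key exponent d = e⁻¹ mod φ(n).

φ(n) = (p−1)(q−1) = 130·126 = 16380.
Need d with 17·d ≡ 1 (mod 16380). Apply the extended Euclidean algorithm:
16380 = 963×17 + 9
17 = 1×9 + 8
9 = 1×8 + 1
8 = 8×1 + 0
Back-substitute:
1 = 9 − 8
1 = −17 + 2·9
1 = 2·16380 − 1927·17
So 17·(-1927) ≡ 1 (mod 16380), hence d ≡ -1927 ≡ 14453 (mod 16380).

14453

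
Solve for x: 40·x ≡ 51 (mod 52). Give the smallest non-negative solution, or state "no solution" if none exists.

gcd(40, 52):
52 = 1·40 + 12
40 = 3·12 + 4
12 = 3·4 + 0
gcd = 4, but 4 ∤ 51, so the congruence has no solution.

no solution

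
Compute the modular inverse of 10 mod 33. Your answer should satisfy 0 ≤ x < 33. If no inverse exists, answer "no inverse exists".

Extended Euclidean algorithm:
33 = 3×10 + 3
10 = 3×3 + 1
3 = 3×1 + 0
Since gcd(10, 33) = 1, back-substitute to write 1 as a combination:
1 = 10 − 3·3
1 = −3·33 + 10·10
So 10·10 ≡ 1 (mod 33).

10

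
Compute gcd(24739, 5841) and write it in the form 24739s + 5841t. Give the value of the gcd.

Repeated division:
24739 = 4*5841 + 1375
5841 = 4*1375 + 341
1375 = 4*341 + 11
341 = 31*11 + 0
gcd(24739, 5841) = 11.
Back-substituting:
11 = 1375 − 4·341
11 = −4·5841 + 17·1375
11 = 17·24739 − 72·5841
So 11 = (17)·24739 + (-72)·5841.

11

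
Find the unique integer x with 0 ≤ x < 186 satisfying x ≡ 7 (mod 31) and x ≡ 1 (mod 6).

Write x = 7 + 31·k. Then 31·k ≡ 1 − 7 ≡ 0 (mod 6).
Need 31⁻¹ mod 6. Extended Euclid on (6, 1):
6 = 6·1 + 0
31⁻¹ ≡ 1 (mod 6), so k ≡ 1·0 ≡ 0 (mod 6).
x = 7 + 31·0 = 7.

7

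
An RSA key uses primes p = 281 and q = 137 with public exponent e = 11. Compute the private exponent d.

20771

φ(n) = (p−1)(q−1) = 280·136 = 38080.
Need d with 11·d ≡ 1 (mod 38080). Apply the extended Euclidean algorithm:
38080 = 3461×11 + 9
11 = 1×9 + 2
9 = 4×2 + 1
2 = 2×1 + 0
Back-substitute:
1 = 9 − 4·2
1 = −4·11 + 5·9
1 = 5·38080 − 17309·11
So 11·(-17309) ≡ 1 (mod 38080), hence d ≡ -17309 ≡ 20771 (mod 38080).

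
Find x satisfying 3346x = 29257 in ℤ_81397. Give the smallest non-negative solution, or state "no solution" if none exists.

First find gcd(3346, 81397):
81397 = 24×3346 + 1093
3346 = 3×1093 + 67
1093 = 16×67 + 21
67 = 3×21 + 4
21 = 5×4 + 1
4 = 4×1 + 0
gcd = 1, so a unique solution mod 81397 exists.
Back-substitute for the Bézout coefficients:
1 = 21 − 5·4
1 = −5·67 + 16·21
1 = 16·1093 − 261·67
1 = −261·3346 + 799·1093
1 = 799·81397 − 19437·3346
So 3346·(-19437) ≡ 1 (mod 81397), giving 3346⁻¹ ≡ 61960.
x ≡ 3346⁻¹·29257 ≡ 61960·29257 ≡ 52530 (mod 81397).

52530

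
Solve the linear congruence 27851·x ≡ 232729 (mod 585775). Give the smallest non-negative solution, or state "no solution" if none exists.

328304

First find gcd(27851, 585775):
585775 = 21*27851 + 904
27851 = 30*904 + 731
904 = 1*731 + 173
731 = 4*173 + 39
173 = 4*39 + 17
39 = 2*17 + 5
17 = 3*5 + 2
5 = 2*2 + 1
2 = 2*1 + 0
gcd = 1, so a unique solution mod 585775 exists.
Back-substitute for the Bézout coefficients:
1 = 5 − 2·2
1 = −2·17 + 7·5
1 = 7·39 − 16·17
1 = −16·173 + 71·39
1 = 71·731 − 300·173
1 = −300·904 + 371·731
1 = 371·27851 − 11430·904
1 = −11430·585775 + 240401·27851
So 27851·(240401) ≡ 1 (mod 585775), giving 27851⁻¹ ≡ 240401.
x ≡ 27851⁻¹·232729 ≡ 240401·232729 ≡ 328304 (mod 585775).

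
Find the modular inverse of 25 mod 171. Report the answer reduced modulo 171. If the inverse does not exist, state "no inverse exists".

Extended Euclidean algorithm:
171 = 6×25 + 21
25 = 1×21 + 4
21 = 5×4 + 1
4 = 4×1 + 0
The gcd is 1. Working backward:
1 = 21 − 5·4
1 = −5·25 + 6·21
1 = 6·171 − 41·25
Hence 25⁻¹ ≡ -41 ≡ 130 (mod 171).

130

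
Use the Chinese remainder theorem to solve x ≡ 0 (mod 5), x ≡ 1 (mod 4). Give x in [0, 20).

Write x = 0 + 5·k. Then 5·k ≡ 1 − 0 ≡ 1 (mod 4).
Need 5⁻¹ mod 4. Extended Euclid on (4, 1):
4 = 4*1 + 0
5⁻¹ ≡ 1 (mod 4), so k ≡ 1·1 ≡ 1 (mod 4).
x = 0 + 5·1 = 5.

5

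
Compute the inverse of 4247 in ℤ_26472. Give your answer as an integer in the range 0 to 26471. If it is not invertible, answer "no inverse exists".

18263

Run Euclid on (26472, 4247):
26472 = 6*4247 + 990
4247 = 4*990 + 287
990 = 3*287 + 129
287 = 2*129 + 29
129 = 4*29 + 13
29 = 2*13 + 3
13 = 4*3 + 1
3 = 3*1 + 0
gcd = 1, so the inverse exists. Back-substitute:
1 = 13 − 4·3
1 = −4·29 + 9·13
1 = 9·129 − 40·29
1 = −40·287 + 89·129
1 = 89·990 − 307·287
1 = −307·4247 + 1317·990
1 = 1317·26472 − 8209·4247
So 4247·(-8209) ≡ 1 (mod 26472), and -8209 ≡ 18263 (mod 26472).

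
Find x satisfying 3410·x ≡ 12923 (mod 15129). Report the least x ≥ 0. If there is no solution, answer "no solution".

15013

First find gcd(3410, 15129):
15129 = 4·3410 + 1489
3410 = 2·1489 + 432
1489 = 3·432 + 193
432 = 2·193 + 46
193 = 4·46 + 9
46 = 5·9 + 1
9 = 9·1 + 0
gcd = 1, so a unique solution mod 15129 exists.
Back-substitute for the Bézout coefficients:
1 = 46 − 5·9
1 = −5·193 + 21·46
1 = 21·432 − 47·193
1 = −47·1489 + 162·432
1 = 162·3410 − 371·1489
1 = −371·15129 + 1646·3410
So 3410·(1646) ≡ 1 (mod 15129), giving 3410⁻¹ ≡ 1646.
x ≡ 3410⁻¹·12923 ≡ 1646·12923 ≡ 15013 (mod 15129).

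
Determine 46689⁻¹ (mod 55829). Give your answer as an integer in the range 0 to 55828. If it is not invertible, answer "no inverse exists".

6774

gcd(55829, 46689) by repeated division:
55829 = 1×46689 + 9140
46689 = 5×9140 + 989
9140 = 9×989 + 239
989 = 4×239 + 33
239 = 7×33 + 8
33 = 4×8 + 1
8 = 8×1 + 0
The gcd is 1. Working backward:
1 = 33 − 4·8
1 = −4·239 + 29·33
1 = 29·989 − 120·239
1 = −120·9140 + 1109·989
1 = 1109·46689 − 5665·9140
1 = −5665·55829 + 6774·46689
So 46689·6774 ≡ 1 (mod 55829).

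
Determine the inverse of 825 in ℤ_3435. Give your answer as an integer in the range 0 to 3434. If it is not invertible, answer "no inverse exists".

no inverse exists

Euclidean algorithm on 3435, 825:
3435 = 4×825 + 135
825 = 6×135 + 15
135 = 9×15 + 0
The gcd is 15, not 1, hence no inverse exists.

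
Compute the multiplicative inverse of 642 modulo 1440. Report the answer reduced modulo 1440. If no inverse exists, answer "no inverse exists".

no inverse exists

Compute gcd(642, 1440):
1440 = 2·642 + 156
642 = 4·156 + 18
156 = 8·18 + 12
18 = 1·12 + 6
12 = 2·6 + 0
Since gcd = 6 > 1, 642 is not a unit mod 1440.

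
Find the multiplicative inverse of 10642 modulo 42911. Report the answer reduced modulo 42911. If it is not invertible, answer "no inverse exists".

38157

Run Euclid on (42911, 10642):
42911 = 4·10642 + 343
10642 = 31·343 + 9
343 = 38·9 + 1
9 = 9·1 + 0
The gcd is 1. Working backward:
1 = 343 − 38·9
1 = −38·10642 + 1179·343
1 = 1179·42911 − 4754·10642
Hence 10642⁻¹ ≡ -4754 ≡ 38157 (mod 42911).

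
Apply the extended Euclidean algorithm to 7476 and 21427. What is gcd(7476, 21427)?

7

Repeated division:
21427 = 2×7476 + 6475
7476 = 1×6475 + 1001
6475 = 6×1001 + 469
1001 = 2×469 + 63
469 = 7×63 + 28
63 = 2×28 + 7
28 = 4×7 + 0
gcd(7476, 21427) = 7.
Working backward:
7 = 63 − 2·28
7 = −2·469 + 15·63
7 = 15·1001 − 32·469
7 = −32·6475 + 207·1001
7 = 207·7476 − 239·6475
7 = −239·21427 + 685·7476
So 7 = (-239)·21427 + (685)·7476.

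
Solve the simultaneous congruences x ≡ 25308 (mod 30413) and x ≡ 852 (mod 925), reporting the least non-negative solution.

Write x = 25308 + 30413·k. Then 30413·k ≡ 852 − 25308 ≡ 519 (mod 925).
Need 30413⁻¹ mod 925. Extended Euclid on (925, 813):
925 = 1*813 + 112
813 = 7*112 + 29
112 = 3*29 + 25
29 = 1*25 + 4
25 = 6*4 + 1
4 = 4*1 + 0
Back-substitute:
1 = 25 − 6·4
1 = −6·29 + 7·25
1 = 7·112 − 27·29
1 = −27·813 + 196·112
1 = 196·925 − 223·813
30413⁻¹ ≡ 702 (mod 925), so k ≡ 702·519 ≡ 813 (mod 925).
x = 25308 + 30413·813 = 24751077.

24751077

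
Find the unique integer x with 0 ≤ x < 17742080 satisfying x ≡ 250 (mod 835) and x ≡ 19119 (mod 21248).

4842415

Write x = 250 + 835·k. Then 835·k ≡ 19119 − 250 ≡ 18869 (mod 21248).
Need 835⁻¹ mod 21248. Extended Euclid on (21248, 835):
21248 = 25×835 + 373
835 = 2×373 + 89
373 = 4×89 + 17
89 = 5×17 + 4
17 = 4×4 + 1
4 = 4×1 + 0
Back-substitute:
1 = 17 − 4·4
1 = −4·89 + 21·17
1 = 21·373 − 88·89
1 = −88·835 + 197·373
1 = 197·21248 − 5013·835
835⁻¹ ≡ 16235 (mod 21248), so k ≡ 16235·18869 ≡ 5799 (mod 21248).
x = 250 + 835·5799 = 4842415.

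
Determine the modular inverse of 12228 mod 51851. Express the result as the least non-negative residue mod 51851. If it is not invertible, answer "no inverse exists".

43612

Apply the Euclidean algorithm to 51851 and 12228:
51851 = 4×12228 + 2939
12228 = 4×2939 + 472
2939 = 6×472 + 107
472 = 4×107 + 44
107 = 2×44 + 19
44 = 2×19 + 6
19 = 3×6 + 1
6 = 6×1 + 0
gcd = 1, so the inverse exists. Back-substitute:
1 = 19 − 3·6
1 = −3·44 + 7·19
1 = 7·107 − 17·44
1 = −17·472 + 75·107
1 = 75·2939 − 467·472
1 = −467·12228 + 1943·2939
1 = 1943·51851 − 8239·12228
So 12228·(-8239) ≡ 1 (mod 51851), and -8239 ≡ 43612 (mod 51851).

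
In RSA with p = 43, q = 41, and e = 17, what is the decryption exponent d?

φ(n) = (p−1)(q−1) = 42·40 = 1680.
Need d with 17·d ≡ 1 (mod 1680). Apply the extended Euclidean algorithm:
1680 = 98·17 + 14
17 = 1·14 + 3
14 = 4·3 + 2
3 = 1·2 + 1
2 = 2·1 + 0
Back-substitute:
1 = 3 − 2
1 = −14 + 5·3
1 = 5·17 − 6·14
1 = −6·1680 + 593·17
So 17·593 ≡ 1 (mod 1680), hence d = 593.

593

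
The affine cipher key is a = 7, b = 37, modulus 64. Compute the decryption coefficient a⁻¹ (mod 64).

gcd(64, 7) by repeated division:
64 = 9·7 + 1
7 = 7·1 + 0
Since gcd(7, 64) = 1, back-substitute to write 1 as a combination:
1 = 64 − 9·7
Hence 7⁻¹ ≡ -9 ≡ 55 (mod 64).

55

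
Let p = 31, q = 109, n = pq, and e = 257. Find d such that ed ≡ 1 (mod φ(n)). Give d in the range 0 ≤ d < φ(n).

φ(n) = (p−1)(q−1) = 30·108 = 3240.
Need d with 257·d ≡ 1 (mod 3240). Apply the extended Euclidean algorithm:
3240 = 12*257 + 156
257 = 1*156 + 101
156 = 1*101 + 55
101 = 1*55 + 46
55 = 1*46 + 9
46 = 5*9 + 1
9 = 9*1 + 0
Back-substitute:
1 = 46 − 5·9
1 = −5·55 + 6·46
1 = 6·101 − 11·55
1 = −11·156 + 17·101
1 = 17·257 − 28·156
1 = −28·3240 + 353·257
So 257·353 ≡ 1 (mod 3240), hence d = 353.

353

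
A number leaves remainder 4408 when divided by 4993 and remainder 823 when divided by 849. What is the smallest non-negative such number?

3749158

Write x = 4408 + 4993·k. Then 4993·k ≡ 823 − 4408 ≡ 660 (mod 849).
Need 4993⁻¹ mod 849. Extended Euclid on (849, 748):
849 = 1·748 + 101
748 = 7·101 + 41
101 = 2·41 + 19
41 = 2·19 + 3
19 = 6·3 + 1
3 = 3·1 + 0
Back-substitute:
1 = 19 − 6·3
1 = −6·41 + 13·19
1 = 13·101 − 32·41
1 = −32·748 + 237·101
1 = 237·849 − 269·748
4993⁻¹ ≡ 580 (mod 849), so k ≡ 580·660 ≡ 750 (mod 849).
x = 4408 + 4993·750 = 3749158.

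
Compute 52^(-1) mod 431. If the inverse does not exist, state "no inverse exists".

373

Apply the Euclidean algorithm to 431 and 52:
431 = 8*52 + 15
52 = 3*15 + 7
15 = 2*7 + 1
7 = 7*1 + 0
The gcd is 1. Working backward:
1 = 15 − 2·7
1 = −2·52 + 7·15
1 = 7·431 − 58·52
Thus 52·(-58) ≡ 1 (mod 431); reducing, -58 mod 431 = 373.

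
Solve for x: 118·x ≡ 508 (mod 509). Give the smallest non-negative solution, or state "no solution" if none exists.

289

First find gcd(118, 509):
509 = 4·118 + 37
118 = 3·37 + 7
37 = 5·7 + 2
7 = 3·2 + 1
2 = 2·1 + 0
gcd = 1, so a unique solution mod 509 exists.
Back-substitute for the Bézout coefficients:
1 = 7 − 3·2
1 = −3·37 + 16·7
1 = 16·118 − 51·37
1 = −51·509 + 220·118
So 118·(220) ≡ 1 (mod 509), giving 118⁻¹ ≡ 220.
x ≡ 118⁻¹·508 ≡ 220·508 ≡ 289 (mod 509).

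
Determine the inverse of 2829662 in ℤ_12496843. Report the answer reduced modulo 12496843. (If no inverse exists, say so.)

10991456

gcd(12496843, 2829662) by repeated division:
12496843 = 4*2829662 + 1178195
2829662 = 2*1178195 + 473272
1178195 = 2*473272 + 231651
473272 = 2*231651 + 9970
231651 = 23*9970 + 2341
9970 = 4*2341 + 606
2341 = 3*606 + 523
606 = 1*523 + 83
523 = 6*83 + 25
83 = 3*25 + 8
25 = 3*8 + 1
8 = 8*1 + 0
Since gcd(2829662, 12496843) = 1, back-substitute to write 1 as a combination:
1 = 25 − 3·8
1 = −3·83 + 10·25
1 = 10·523 − 63·83
1 = −63·606 + 73·523
1 = 73·2341 − 282·606
1 = −282·9970 + 1201·2341
1 = 1201·231651 − 27905·9970
1 = −27905·473272 + 57011·231651
1 = 57011·1178195 − 141927·473272
1 = −141927·2829662 + 340865·1178195
1 = 340865·12496843 − 1505387·2829662
Hence 2829662⁻¹ ≡ -1505387 ≡ 10991456 (mod 12496843).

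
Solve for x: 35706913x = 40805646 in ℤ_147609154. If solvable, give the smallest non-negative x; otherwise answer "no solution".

gcd(35706913, 147609154):
147609154 = 4·35706913 + 4781502
35706913 = 7·4781502 + 2236399
4781502 = 2·2236399 + 308704
2236399 = 7·308704 + 75471
308704 = 4·75471 + 6820
75471 = 11·6820 + 451
6820 = 15·451 + 55
451 = 8·55 + 11
55 = 5·11 + 0
gcd = 11, but 11 ∤ 40805646, so the congruence has no solution.

no solution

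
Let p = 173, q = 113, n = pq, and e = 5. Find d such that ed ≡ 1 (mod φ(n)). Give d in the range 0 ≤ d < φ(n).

φ(n) = (p−1)(q−1) = 172·112 = 19264.
Need d with 5·d ≡ 1 (mod 19264). Apply the extended Euclidean algorithm:
19264 = 3852·5 + 4
5 = 1·4 + 1
4 = 4·1 + 0
Back-substitute:
1 = 5 − 4
1 = −19264 + 3853·5
So 5·3853 ≡ 1 (mod 19264), hence d = 3853.

3853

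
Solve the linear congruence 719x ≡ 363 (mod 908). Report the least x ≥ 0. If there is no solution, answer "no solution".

589

First find gcd(719, 908):
908 = 1*719 + 189
719 = 3*189 + 152
189 = 1*152 + 37
152 = 4*37 + 4
37 = 9*4 + 1
4 = 4*1 + 0
gcd = 1, so a unique solution mod 908 exists.
Back-substitute for the Bézout coefficients:
1 = 37 − 9·4
1 = −9·152 + 37·37
1 = 37·189 − 46·152
1 = −46·719 + 175·189
1 = 175·908 − 221·719
So 719·(-221) ≡ 1 (mod 908), giving 719⁻¹ ≡ 687.
x ≡ 719⁻¹·363 ≡ 687·363 ≡ 589 (mod 908).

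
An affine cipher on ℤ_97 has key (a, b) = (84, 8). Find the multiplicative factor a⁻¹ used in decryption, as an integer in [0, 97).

Apply the Euclidean algorithm to 97 and 84:
97 = 1×84 + 13
84 = 6×13 + 6
13 = 2×6 + 1
6 = 6×1 + 0
The gcd is 1. Working backward:
1 = 13 − 2·6
1 = −2·84 + 13·13
1 = 13·97 − 15·84
Thus 84·(-15) ≡ 1 (mod 97); reducing, -15 mod 97 = 82.

82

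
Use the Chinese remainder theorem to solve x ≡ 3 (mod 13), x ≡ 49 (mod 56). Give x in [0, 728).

497

Write x = 3 + 13·k. Then 13·k ≡ 49 − 3 ≡ 46 (mod 56).
Need 13⁻¹ mod 56. Extended Euclid on (56, 13):
56 = 4×13 + 4
13 = 3×4 + 1
4 = 4×1 + 0
Back-substitute:
1 = 13 − 3·4
1 = −3·56 + 13·13
13⁻¹ ≡ 13 (mod 56), so k ≡ 13·46 ≡ 38 (mod 56).
x = 3 + 13·38 = 497.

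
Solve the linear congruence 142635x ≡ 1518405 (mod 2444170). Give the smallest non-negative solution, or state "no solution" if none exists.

368037

First find gcd(142635, 2444170):
2444170 = 17*142635 + 19375
142635 = 7*19375 + 7010
19375 = 2*7010 + 5355
7010 = 1*5355 + 1655
5355 = 3*1655 + 390
1655 = 4*390 + 95
390 = 4*95 + 10
95 = 9*10 + 5
10 = 2*5 + 0
gcd = 5 and 5 | 1518405, so solutions exist. Divide through by 5: 28527x ≡ 303681 (mod 488834).
Now find 28527⁻¹ mod 488834:
488834 = 17·28527 + 3875
28527 = 7·3875 + 1402
3875 = 2·1402 + 1071
1402 = 1·1071 + 331
1071 = 3·331 + 78
331 = 4·78 + 19
78 = 4·19 + 2
19 = 9·2 + 1
2 = 2·1 + 0
Back-substitute:
1 = 19 − 9·2
1 = −9·78 + 37·19
1 = 37·331 − 157·78
1 = −157·1071 + 508·331
1 = 508·1402 − 665·1071
1 = −665·3875 + 1838·1402
1 = 1838·28527 − 13531·3875
1 = −13531·488834 + 231865·28527
So 28527⁻¹ ≡ 231865 (mod 488834).
Then x ≡ 231865·303681 ≡ 368037 (mod 488834); the smallest non-negative solution is x = 368037.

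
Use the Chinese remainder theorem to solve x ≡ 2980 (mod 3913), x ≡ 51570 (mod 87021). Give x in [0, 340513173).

239533362

Write x = 2980 + 3913·k. Then 3913·k ≡ 51570 − 2980 ≡ 48590 (mod 87021).
Need 3913⁻¹ mod 87021. Extended Euclid on (87021, 3913):
87021 = 22·3913 + 935
3913 = 4·935 + 173
935 = 5·173 + 70
173 = 2·70 + 33
70 = 2·33 + 4
33 = 8·4 + 1
4 = 4·1 + 0
Back-substitute:
1 = 33 − 8·4
1 = −8·70 + 17·33
1 = 17·173 − 42·70
1 = −42·935 + 227·173
1 = 227·3913 − 950·935
1 = −950·87021 + 21127·3913
3913⁻¹ ≡ 21127 (mod 87021), so k ≡ 21127·48590 ≡ 61214 (mod 87021).
x = 2980 + 3913·61214 = 239533362.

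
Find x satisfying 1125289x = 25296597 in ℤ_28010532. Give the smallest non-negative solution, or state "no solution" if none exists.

gcd(1125289, 28010532):
28010532 = 24*1125289 + 1003596
1125289 = 1*1003596 + 121693
1003596 = 8*121693 + 30052
121693 = 4*30052 + 1485
30052 = 20*1485 + 352
1485 = 4*352 + 77
352 = 4*77 + 44
77 = 1*44 + 33
44 = 1*33 + 11
33 = 3*11 + 0
gcd = 11, but 11 ∤ 25296597, so the congruence has no solution.

no solution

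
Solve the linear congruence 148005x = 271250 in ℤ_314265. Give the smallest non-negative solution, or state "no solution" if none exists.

gcd(148005, 314265):
314265 = 2*148005 + 18255
148005 = 8*18255 + 1965
18255 = 9*1965 + 570
1965 = 3*570 + 255
570 = 2*255 + 60
255 = 4*60 + 15
60 = 4*15 + 0
gcd = 15, but 15 ∤ 271250, so the congruence has no solution.

no solution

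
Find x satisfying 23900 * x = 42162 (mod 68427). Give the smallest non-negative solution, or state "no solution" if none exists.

5997

First find gcd(23900, 68427):
68427 = 2*23900 + 20627
23900 = 1*20627 + 3273
20627 = 6*3273 + 989
3273 = 3*989 + 306
989 = 3*306 + 71
306 = 4*71 + 22
71 = 3*22 + 5
22 = 4*5 + 2
5 = 2*2 + 1
2 = 2*1 + 0
gcd = 1, so a unique solution mod 68427 exists.
Back-substitute for the Bézout coefficients:
1 = 5 − 2·2
1 = −2·22 + 9·5
1 = 9·71 − 29·22
1 = −29·306 + 125·71
1 = 125·989 − 404·306
1 = −404·3273 + 1337·989
1 = 1337·20627 − 8426·3273
1 = −8426·23900 + 9763·20627
1 = 9763·68427 − 27952·23900
So 23900·(-27952) ≡ 1 (mod 68427), giving 23900⁻¹ ≡ 40475.
x ≡ 23900⁻¹·42162 ≡ 40475·42162 ≡ 5997 (mod 68427).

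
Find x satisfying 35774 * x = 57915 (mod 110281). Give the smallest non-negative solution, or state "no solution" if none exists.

52417

First find gcd(35774, 110281):
110281 = 3×35774 + 2959
35774 = 12×2959 + 266
2959 = 11×266 + 33
266 = 8×33 + 2
33 = 16×2 + 1
2 = 2×1 + 0
gcd = 1, so a unique solution mod 110281 exists.
Back-substitute for the Bézout coefficients:
1 = 33 − 16·2
1 = −16·266 + 129·33
1 = 129·2959 − 1435·266
1 = −1435·35774 + 17349·2959
1 = 17349·110281 − 53482·35774
So 35774·(-53482) ≡ 1 (mod 110281), giving 35774⁻¹ ≡ 56799.
x ≡ 35774⁻¹·57915 ≡ 56799·57915 ≡ 52417 (mod 110281).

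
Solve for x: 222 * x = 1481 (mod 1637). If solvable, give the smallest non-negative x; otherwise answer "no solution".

309

First find gcd(222, 1637):
1637 = 7*222 + 83
222 = 2*83 + 56
83 = 1*56 + 27
56 = 2*27 + 2
27 = 13*2 + 1
2 = 2*1 + 0
gcd = 1, so a unique solution mod 1637 exists.
Back-substitute for the Bézout coefficients:
1 = 27 − 13·2
1 = −13·56 + 27·27
1 = 27·83 − 40·56
1 = −40·222 + 107·83
1 = 107·1637 − 789·222
So 222·(-789) ≡ 1 (mod 1637), giving 222⁻¹ ≡ 848.
x ≡ 222⁻¹·1481 ≡ 848·1481 ≡ 309 (mod 1637).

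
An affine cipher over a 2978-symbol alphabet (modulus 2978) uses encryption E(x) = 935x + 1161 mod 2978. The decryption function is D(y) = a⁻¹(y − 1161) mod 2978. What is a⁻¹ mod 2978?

2255

Apply the Euclidean algorithm to 2978 and 935:
2978 = 3·935 + 173
935 = 5·173 + 70
173 = 2·70 + 33
70 = 2·33 + 4
33 = 8·4 + 1
4 = 4·1 + 0
Since gcd(935, 2978) = 1, back-substitute to write 1 as a combination:
1 = 33 − 8·4
1 = −8·70 + 17·33
1 = 17·173 − 42·70
1 = −42·935 + 227·173
1 = 227·2978 − 723·935
Hence 935⁻¹ ≡ -723 ≡ 2255 (mod 2978).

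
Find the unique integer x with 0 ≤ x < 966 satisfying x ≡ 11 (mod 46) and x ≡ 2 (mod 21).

149

Write x = 11 + 46·k. Then 46·k ≡ 2 − 11 ≡ 12 (mod 21).
Need 46⁻¹ mod 21. Extended Euclid on (21, 4):
21 = 5×4 + 1
4 = 4×1 + 0
Back-substitute:
1 = 21 − 5·4
46⁻¹ ≡ 16 (mod 21), so k ≡ 16·12 ≡ 3 (mod 21).
x = 11 + 46·3 = 149.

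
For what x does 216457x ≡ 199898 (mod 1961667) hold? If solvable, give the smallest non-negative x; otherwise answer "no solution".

473423

First find gcd(216457, 1961667):
1961667 = 9×216457 + 13554
216457 = 15×13554 + 13147
13554 = 1×13147 + 407
13147 = 32×407 + 123
407 = 3×123 + 38
123 = 3×38 + 9
38 = 4×9 + 2
9 = 4×2 + 1
2 = 2×1 + 0
gcd = 1, so a unique solution mod 1961667 exists.
Back-substitute for the Bézout coefficients:
1 = 9 − 4·2
1 = −4·38 + 17·9
1 = 17·123 − 55·38
1 = −55·407 + 182·123
1 = 182·13147 − 5879·407
1 = −5879·13554 + 6061·13147
1 = 6061·216457 − 96794·13554
1 = −96794·1961667 + 877207·216457
So 216457·(877207) ≡ 1 (mod 1961667), giving 216457⁻¹ ≡ 877207.
x ≡ 216457⁻¹·199898 ≡ 877207·199898 ≡ 473423 (mod 1961667).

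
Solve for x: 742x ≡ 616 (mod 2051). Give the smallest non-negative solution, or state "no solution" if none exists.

First find gcd(742, 2051):
2051 = 2·742 + 567
742 = 1·567 + 175
567 = 3·175 + 42
175 = 4·42 + 7
42 = 6·7 + 0
gcd = 7 and 7 | 616, so solutions exist. Divide through by 7: 106x ≡ 88 (mod 293).
Now find 106⁻¹ mod 293:
293 = 2*106 + 81
106 = 1*81 + 25
81 = 3*25 + 6
25 = 4*6 + 1
6 = 6*1 + 0
Back-substitute:
1 = 25 − 4·6
1 = −4·81 + 13·25
1 = 13·106 − 17·81
1 = −17·293 + 47·106
So 106⁻¹ ≡ 47 (mod 293).
Then x ≡ 47·88 ≡ 34 (mod 293); the smallest non-negative solution is x = 34.

34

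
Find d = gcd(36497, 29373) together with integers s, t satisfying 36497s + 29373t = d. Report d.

Repeated division:
36497 = 1·29373 + 7124
29373 = 4·7124 + 877
7124 = 8·877 + 108
877 = 8·108 + 13
108 = 8·13 + 4
13 = 3·4 + 1
4 = 4·1 + 0
gcd(36497, 29373) = 1.
Back-substituting:
1 = 13 − 3·4
1 = −3·108 + 25·13
1 = 25·877 − 203·108
1 = −203·7124 + 1649·877
1 = 1649·29373 − 6799·7124
1 = −6799·36497 + 8448·29373
So 1 = (-6799)·36497 + (8448)·29373.

1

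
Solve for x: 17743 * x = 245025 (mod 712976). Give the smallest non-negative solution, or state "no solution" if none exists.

28303

First find gcd(17743, 712976):
712976 = 40×17743 + 3256
17743 = 5×3256 + 1463
3256 = 2×1463 + 330
1463 = 4×330 + 143
330 = 2×143 + 44
143 = 3×44 + 11
44 = 4×11 + 0
gcd = 11 and 11 | 245025, so solutions exist. Divide through by 11: 1613x ≡ 22275 (mod 64816).
Now find 1613⁻¹ mod 64816:
64816 = 40·1613 + 296
1613 = 5·296 + 133
296 = 2·133 + 30
133 = 4·30 + 13
30 = 2·13 + 4
13 = 3·4 + 1
4 = 4·1 + 0
Back-substitute:
1 = 13 − 3·4
1 = −3·30 + 7·13
1 = 7·133 − 31·30
1 = −31·296 + 69·133
1 = 69·1613 − 376·296
1 = −376·64816 + 15109·1613
So 1613⁻¹ ≡ 15109 (mod 64816).
Then x ≡ 15109·22275 ≡ 28303 (mod 64816); the smallest non-negative solution is x = 28303.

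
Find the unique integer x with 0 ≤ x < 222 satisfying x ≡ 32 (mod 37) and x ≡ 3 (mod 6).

69

Write x = 32 + 37·k. Then 37·k ≡ 3 − 32 ≡ 1 (mod 6).
Need 37⁻¹ mod 6. Extended Euclid on (6, 1):
6 = 6·1 + 0
37⁻¹ ≡ 1 (mod 6), so k ≡ 1·1 ≡ 1 (mod 6).
x = 32 + 37·1 = 69.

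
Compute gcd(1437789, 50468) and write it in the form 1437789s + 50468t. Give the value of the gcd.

Repeated division:
1437789 = 28×50468 + 24685
50468 = 2×24685 + 1098
24685 = 22×1098 + 529
1098 = 2×529 + 40
529 = 13×40 + 9
40 = 4×9 + 4
9 = 2×4 + 1
4 = 4×1 + 0
gcd(1437789, 50468) = 1.
Express as a combination:
1 = 9 − 2·4
1 = −2·40 + 9·9
1 = 9·529 − 119·40
1 = −119·1098 + 247·529
1 = 247·24685 − 5553·1098
1 = −5553·50468 + 11353·24685
1 = 11353·1437789 − 323437·50468
So 1 = (11353)·1437789 + (-323437)·50468.

1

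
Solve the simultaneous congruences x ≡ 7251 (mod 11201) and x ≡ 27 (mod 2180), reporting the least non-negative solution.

24156607

Write x = 7251 + 11201·k. Then 11201·k ≡ 27 − 7251 ≡ 1496 (mod 2180).
Need 11201⁻¹ mod 2180. Extended Euclid on (2180, 301):
2180 = 7×301 + 73
301 = 4×73 + 9
73 = 8×9 + 1
9 = 9×1 + 0
Back-substitute:
1 = 73 − 8·9
1 = −8·301 + 33·73
1 = 33·2180 − 239·301
11201⁻¹ ≡ 1941 (mod 2180), so k ≡ 1941·1496 ≡ 2156 (mod 2180).
x = 7251 + 11201·2156 = 24156607.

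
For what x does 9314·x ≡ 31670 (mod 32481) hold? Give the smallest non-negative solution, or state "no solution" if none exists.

First find gcd(9314, 32481):
32481 = 3×9314 + 4539
9314 = 2×4539 + 236
4539 = 19×236 + 55
236 = 4×55 + 16
55 = 3×16 + 7
16 = 2×7 + 2
7 = 3×2 + 1
2 = 2×1 + 0
gcd = 1, so a unique solution mod 32481 exists.
Back-substitute for the Bézout coefficients:
1 = 7 − 3·2
1 = −3·16 + 7·7
1 = 7·55 − 24·16
1 = −24·236 + 103·55
1 = 103·4539 − 1981·236
1 = −1981·9314 + 4065·4539
1 = 4065·32481 − 14176·9314
So 9314·(-14176) ≡ 1 (mod 32481), giving 9314⁻¹ ≡ 18305.
x ≡ 9314⁻¹·31670 ≡ 18305·31670 ≡ 30943 (mod 32481).

30943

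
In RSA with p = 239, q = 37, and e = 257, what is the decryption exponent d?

6401

φ(n) = (p−1)(q−1) = 238·36 = 8568.
Need d with 257·d ≡ 1 (mod 8568). Apply the extended Euclidean algorithm:
8568 = 33×257 + 87
257 = 2×87 + 83
87 = 1×83 + 4
83 = 20×4 + 3
4 = 1×3 + 1
3 = 3×1 + 0
Back-substitute:
1 = 4 − 3
1 = −83 + 21·4
1 = 21·87 − 22·83
1 = −22·257 + 65·87
1 = 65·8568 − 2167·257
So 257·(-2167) ≡ 1 (mod 8568), hence d ≡ -2167 ≡ 6401 (mod 8568).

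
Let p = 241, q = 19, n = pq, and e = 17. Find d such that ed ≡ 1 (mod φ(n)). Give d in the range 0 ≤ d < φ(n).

φ(n) = (p−1)(q−1) = 240·18 = 4320.
Need d with 17·d ≡ 1 (mod 4320). Apply the extended Euclidean algorithm:
4320 = 254*17 + 2
17 = 8*2 + 1
2 = 2*1 + 0
Back-substitute:
1 = 17 − 8·2
1 = −8·4320 + 2033·17
So 17·2033 ≡ 1 (mod 4320), hence d = 2033.

2033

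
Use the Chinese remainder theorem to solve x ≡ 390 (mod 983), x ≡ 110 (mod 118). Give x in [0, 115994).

Write x = 390 + 983·k. Then 983·k ≡ 110 − 390 ≡ 74 (mod 118).
Need 983⁻¹ mod 118. Extended Euclid on (118, 39):
118 = 3×39 + 1
39 = 39×1 + 0
Back-substitute:
1 = 118 − 3·39
983⁻¹ ≡ 115 (mod 118), so k ≡ 115·74 ≡ 14 (mod 118).
x = 390 + 983·14 = 14152.

14152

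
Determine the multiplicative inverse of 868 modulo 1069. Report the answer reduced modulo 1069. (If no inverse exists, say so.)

Run Euclid on (1069, 868):
1069 = 1*868 + 201
868 = 4*201 + 64
201 = 3*64 + 9
64 = 7*9 + 1
9 = 9*1 + 0
gcd = 1, so the inverse exists. Back-substitute:
1 = 64 − 7·9
1 = −7·201 + 22·64
1 = 22·868 − 95·201
1 = −95·1069 + 117·868
So 868·117 ≡ 1 (mod 1069).

117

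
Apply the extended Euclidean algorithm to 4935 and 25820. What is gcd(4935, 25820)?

Repeated division:
25820 = 5*4935 + 1145
4935 = 4*1145 + 355
1145 = 3*355 + 80
355 = 4*80 + 35
80 = 2*35 + 10
35 = 3*10 + 5
10 = 2*5 + 0
gcd(4935, 25820) = 5.
Back-substituting:
5 = 35 − 3·10
5 = −3·80 + 7·35
5 = 7·355 − 31·80
5 = −31·1145 + 100·355
5 = 100·4935 − 431·1145
5 = −431·25820 + 2255·4935
So 5 = (-431)·25820 + (2255)·4935.

5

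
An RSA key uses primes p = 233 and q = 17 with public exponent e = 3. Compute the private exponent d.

φ(n) = (p−1)(q−1) = 232·16 = 3712.
Need d with 3·d ≡ 1 (mod 3712). Apply the extended Euclidean algorithm:
3712 = 1237*3 + 1
3 = 3*1 + 0
Back-substitute:
1 = 3712 − 1237·3
So 3·(-1237) ≡ 1 (mod 3712), hence d ≡ -1237 ≡ 2475 (mod 3712).

2475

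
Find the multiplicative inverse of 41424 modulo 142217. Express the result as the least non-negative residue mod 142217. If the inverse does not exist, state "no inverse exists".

27215

Apply the Euclidean algorithm to 142217 and 41424:
142217 = 3*41424 + 17945
41424 = 2*17945 + 5534
17945 = 3*5534 + 1343
5534 = 4*1343 + 162
1343 = 8*162 + 47
162 = 3*47 + 21
47 = 2*21 + 5
21 = 4*5 + 1
5 = 5*1 + 0
Since gcd(41424, 142217) = 1, back-substitute to write 1 as a combination:
1 = 21 − 4·5
1 = −4·47 + 9·21
1 = 9·162 − 31·47
1 = −31·1343 + 257·162
1 = 257·5534 − 1059·1343
1 = −1059·17945 + 3434·5534
1 = 3434·41424 − 7927·17945
1 = −7927·142217 + 27215·41424
So 41424·27215 ≡ 1 (mod 142217).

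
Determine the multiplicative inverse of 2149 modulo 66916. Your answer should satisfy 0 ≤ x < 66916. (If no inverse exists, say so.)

35373

Extended Euclidean algorithm:
66916 = 31·2149 + 297
2149 = 7·297 + 70
297 = 4·70 + 17
70 = 4·17 + 2
17 = 8·2 + 1
2 = 2·1 + 0
gcd = 1, so the inverse exists. Back-substitute:
1 = 17 − 8·2
1 = −8·70 + 33·17
1 = 33·297 − 140·70
1 = −140·2149 + 1013·297
1 = 1013·66916 − 31543·2149
So 2149·(-31543) ≡ 1 (mod 66916), and -31543 ≡ 35373 (mod 66916).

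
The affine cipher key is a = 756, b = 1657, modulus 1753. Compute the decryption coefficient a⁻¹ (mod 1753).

Apply the Euclidean algorithm to 1753 and 756:
1753 = 2·756 + 241
756 = 3·241 + 33
241 = 7·33 + 10
33 = 3·10 + 3
10 = 3·3 + 1
3 = 3·1 + 0
The gcd is 1. Working backward:
1 = 10 − 3·3
1 = −3·33 + 10·10
1 = 10·241 − 73·33
1 = −73·756 + 229·241
1 = 229·1753 − 531·756
Thus 756·(-531) ≡ 1 (mod 1753); reducing, -531 mod 1753 = 1222.

1222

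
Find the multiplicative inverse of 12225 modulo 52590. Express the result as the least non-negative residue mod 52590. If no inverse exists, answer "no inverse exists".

no inverse exists

Euclidean algorithm on 52590, 12225:
52590 = 4·12225 + 3690
12225 = 3·3690 + 1155
3690 = 3·1155 + 225
1155 = 5·225 + 30
225 = 7·30 + 15
30 = 2·15 + 0
Since gcd = 15 > 1, 12225 is not a unit mod 52590.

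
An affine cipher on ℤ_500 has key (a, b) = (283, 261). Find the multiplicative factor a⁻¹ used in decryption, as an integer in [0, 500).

447

gcd(500, 283) by repeated division:
500 = 1*283 + 217
283 = 1*217 + 66
217 = 3*66 + 19
66 = 3*19 + 9
19 = 2*9 + 1
9 = 9*1 + 0
gcd = 1, so the inverse exists. Back-substitute:
1 = 19 − 2·9
1 = −2·66 + 7·19
1 = 7·217 − 23·66
1 = −23·283 + 30·217
1 = 30·500 − 53·283
Thus 283·(-53) ≡ 1 (mod 500); reducing, -53 mod 500 = 447.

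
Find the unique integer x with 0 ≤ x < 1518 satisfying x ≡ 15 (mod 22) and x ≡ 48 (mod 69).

Write x = 15 + 22·k. Then 22·k ≡ 48 − 15 ≡ 33 (mod 69).
Need 22⁻¹ mod 69. Extended Euclid on (69, 22):
69 = 3*22 + 3
22 = 7*3 + 1
3 = 3*1 + 0
Back-substitute:
1 = 22 − 7·3
1 = −7·69 + 22·22
22⁻¹ ≡ 22 (mod 69), so k ≡ 22·33 ≡ 36 (mod 69).
x = 15 + 22·36 = 807.

807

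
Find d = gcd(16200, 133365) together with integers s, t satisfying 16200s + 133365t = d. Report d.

Euclidean algorithm:
133365 = 8×16200 + 3765
16200 = 4×3765 + 1140
3765 = 3×1140 + 345
1140 = 3×345 + 105
345 = 3×105 + 30
105 = 3×30 + 15
30 = 2×15 + 0
gcd(16200, 133365) = 15.
Working backward:
15 = 105 − 3·30
15 = −3·345 + 10·105
15 = 10·1140 − 33·345
15 = −33·3765 + 109·1140
15 = 109·16200 − 469·3765
15 = −469·133365 + 3861·16200
So 15 = (-469)·133365 + (3861)·16200.

15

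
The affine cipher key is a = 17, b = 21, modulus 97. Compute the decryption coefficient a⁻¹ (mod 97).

40

Run Euclid on (97, 17):
97 = 5×17 + 12
17 = 1×12 + 5
12 = 2×5 + 2
5 = 2×2 + 1
2 = 2×1 + 0
The gcd is 1. Working backward:
1 = 5 − 2·2
1 = −2·12 + 5·5
1 = 5·17 − 7·12
1 = −7·97 + 40·17
So 17·40 ≡ 1 (mod 97).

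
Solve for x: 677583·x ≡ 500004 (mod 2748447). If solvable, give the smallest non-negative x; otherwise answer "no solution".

16749

First find gcd(677583, 2748447):
2748447 = 4×677583 + 38115
677583 = 17×38115 + 29628
38115 = 1×29628 + 8487
29628 = 3×8487 + 4167
8487 = 2×4167 + 153
4167 = 27×153 + 36
153 = 4×36 + 9
36 = 4×9 + 0
gcd = 9 and 9 | 500004, so solutions exist. Divide through by 9: 75287x ≡ 55556 (mod 305383).
Now find 75287⁻¹ mod 305383:
305383 = 4·75287 + 4235
75287 = 17·4235 + 3292
4235 = 1·3292 + 943
3292 = 3·943 + 463
943 = 2·463 + 17
463 = 27·17 + 4
17 = 4·4 + 1
4 = 4·1 + 0
Back-substitute:
1 = 17 − 4·4
1 = −4·463 + 109·17
1 = 109·943 − 222·463
1 = −222·3292 + 775·943
1 = 775·4235 − 997·3292
1 = −997·75287 + 17724·4235
1 = 17724·305383 − 71893·75287
So 75287·(-71893) ≡ 1 (mod 305383), i.e. 75287⁻¹ ≡ 233490.
Then x ≡ 233490·55556 ≡ 16749 (mod 305383); the smallest non-negative solution is x = 16749.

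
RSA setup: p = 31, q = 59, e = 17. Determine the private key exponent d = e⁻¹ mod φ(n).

1433

φ(n) = (p−1)(q−1) = 30·58 = 1740.
Need d with 17·d ≡ 1 (mod 1740). Apply the extended Euclidean algorithm:
1740 = 102*17 + 6
17 = 2*6 + 5
6 = 1*5 + 1
5 = 5*1 + 0
Back-substitute:
1 = 6 − 5
1 = −17 + 3·6
1 = 3·1740 − 307·17
So 17·(-307) ≡ 1 (mod 1740), hence d ≡ -307 ≡ 1433 (mod 1740).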